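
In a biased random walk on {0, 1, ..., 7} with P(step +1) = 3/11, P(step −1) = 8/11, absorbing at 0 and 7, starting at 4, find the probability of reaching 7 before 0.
P(hit 7 before 0) = (1 − (8/3)^4) / (1 − (8/3)^7) = 21681/418993

Let u_k denote P(reach 7 before 0 | start at k). Boundary: u_0 = 0, u_7 = 1. Recurrence: u_k = 3/11·u_{k+1} + 8/11·u_{k-1} for 1 ≤ k ≤ 6. Try u_k = A + B·r^k with r = q/p = (8/11)/(3/11) = 8/3. Substitution satisfies the recurrence; boundary conditions give:
  u_k = (1 − r^k) / (1 − r^N) = (1 − (8/3)^4) / (1 − (8/3)^7) = 21681/418993.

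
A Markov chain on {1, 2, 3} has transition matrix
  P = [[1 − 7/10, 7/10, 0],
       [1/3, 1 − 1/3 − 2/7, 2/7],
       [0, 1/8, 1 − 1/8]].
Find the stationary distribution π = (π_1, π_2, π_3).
π = (10/79, 21/79, 48/79)

This is a birth-death chain on three states, which satisfies detailed balance: π_1 · P_{12} = π_2 · P_{21} and π_2 · P_{23} = π_3 · P_{32}.
From π_1 · 7/10 = π_2 · 1/3: π_2/π_1 = (7/10)/(1/3) = 21/10.
From π_2 · 2/7 = π_3 · 1/8: π_3/π_2 = (2/7)/(1/8) = 16/7.
Take π_1 proportional to 1; then unnormalized π = (1, 21/10, 24/5). Normalize by dividing by the sum 79/10:
  π = (10/79, 21/79, 48/79).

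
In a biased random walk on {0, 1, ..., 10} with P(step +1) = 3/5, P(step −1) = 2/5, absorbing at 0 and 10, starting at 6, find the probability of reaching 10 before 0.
P(hit 10 before 0) = (1 − (2/3)^6) / (1 − (2/3)^10) = 10773/11605

Let u_k denote P(reach 10 before 0 | start at k). Boundary: u_0 = 0, u_10 = 1. Recurrence: u_k = 3/5·u_{k+1} + 2/5·u_{k-1} for 1 ≤ k ≤ 9. Try u_k = A + B·r^k with r = q/p = (2/5)/(3/5) = 2/3. Substitution satisfies the recurrence; boundary conditions give:
  u_k = (1 − r^k) / (1 − r^N) = (1 − (2/3)^6) / (1 − (2/3)^10) = 10773/11605.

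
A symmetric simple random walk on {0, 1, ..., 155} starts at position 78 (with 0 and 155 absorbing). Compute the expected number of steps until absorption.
E[τ | X_0 = 78] = 6006

Let v_k = E[τ | X_0 = k]. Boundary: v_0 = v_155 = 0. Recurrence: v_k = 1 + (v_{k-1} + v_{k+1})/2 for 1 ≤ k ≤ 154. The particular solution to v_k − (v_{k-1} + v_{k+1})/2 = 1 is v_k = −k^2. Adding homogeneous solution A + B k and matching boundaries gives v_k = k (155 − k). Substituting k = 78: v_78 = 78 · 77 = 6006.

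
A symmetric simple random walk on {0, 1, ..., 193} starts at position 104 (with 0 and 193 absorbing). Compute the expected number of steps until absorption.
E[τ | X_0 = 104] = 9256

Let v_k = E[τ | X_0 = k]. Boundary: v_0 = v_193 = 0. Recurrence: v_k = 1 + (v_{k-1} + v_{k+1})/2 for 1 ≤ k ≤ 192. The particular solution to v_k − (v_{k-1} + v_{k+1})/2 = 1 is v_k = −k^2. Adding homogeneous solution A + B k and matching boundaries gives v_k = k (193 − k). Substituting k = 104: v_104 = 104 · 89 = 9256.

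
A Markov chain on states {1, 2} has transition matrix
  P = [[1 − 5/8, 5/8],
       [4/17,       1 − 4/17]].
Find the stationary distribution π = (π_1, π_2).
π_1 = 32/117, π_2 = 85/117

Solve πP = π with π_1 + π_2 = 1. From πP = π: π_1 · (1 − 5/8) + π_2 · 4/17 = π_1 ⇒ π_2 · 4/17 = π_1 · 5/8 ⇒ π_2/π_1 = (5/8)/(4/17) = 85/32. Together with π_1 + π_2 = 1:
  π_1 = (4/17)/(5/8 + 4/17) = (4/17)/(117/136) = 32/117,
  π_2 = (5/8)/(5/8 + 4/17) = (5/8)/(117/136) = 85/117.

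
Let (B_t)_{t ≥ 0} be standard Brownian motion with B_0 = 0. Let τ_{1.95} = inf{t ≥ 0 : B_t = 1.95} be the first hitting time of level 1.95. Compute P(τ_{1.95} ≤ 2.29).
P(τ_{1.95} ≤ 2.29) = 2(1 − Φ(1.95/√2.29)) = 2(1 − Φ(1.2886)) ≈ 0.1975

By the reflection principle for standard BM, P(τ_b ≤ t) = 2 · P(B_t ≥ b). Since B_t ~ N(0, t), P(B_t ≥ 1.95) = 1 − Φ(1.95/√t) = 1 − Φ(1.95/√2.29) = 1 − Φ(1.2886) ≈ 0.09877. Doubling: P(τ_{1.95} ≤ 2.29) ≈ 2 · 0.09877 = 0.19754 ≈ 0.1975.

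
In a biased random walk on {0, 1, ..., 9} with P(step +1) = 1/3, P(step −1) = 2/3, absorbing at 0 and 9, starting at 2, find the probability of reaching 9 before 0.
P(hit 9 before 0) = (1 − (2)^2) / (1 − (2)^9) = 3/511

Let u_k denote P(reach 9 before 0 | start at k). Boundary: u_0 = 0, u_9 = 1. Recurrence: u_k = 1/3·u_{k+1} + 2/3·u_{k-1} for 1 ≤ k ≤ 8. Try u_k = A + B·r^k with r = q/p = (2/3)/(1/3) = 2. Substitution satisfies the recurrence; boundary conditions give:
  u_k = (1 − r^k) / (1 − r^N) = (1 − (2)^2) / (1 − (2)^9) = 3/511.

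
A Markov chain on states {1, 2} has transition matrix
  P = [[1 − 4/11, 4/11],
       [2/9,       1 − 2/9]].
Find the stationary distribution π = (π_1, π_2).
π_1 = 11/29, π_2 = 18/29

Solve πP = π with π_1 + π_2 = 1. From πP = π: π_1 · (1 − 4/11) + π_2 · 2/9 = π_1 ⇒ π_2 · 2/9 = π_1 · 4/11 ⇒ π_2/π_1 = (4/11)/(2/9) = 18/11. Together with π_1 + π_2 = 1:
  π_1 = (2/9)/(4/11 + 2/9) = (2/9)/(58/99) = 11/29,
  π_2 = (4/11)/(4/11 + 2/9) = (4/11)/(58/99) = 18/29.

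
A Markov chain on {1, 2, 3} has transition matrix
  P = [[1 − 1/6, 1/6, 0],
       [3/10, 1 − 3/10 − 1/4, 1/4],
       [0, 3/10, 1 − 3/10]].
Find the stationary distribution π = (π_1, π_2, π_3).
π = (54/109, 30/109, 25/109)

This is a birth-death chain on three states, which satisfies detailed balance: π_1 · P_{12} = π_2 · P_{21} and π_2 · P_{23} = π_3 · P_{32}.
From π_1 · 1/6 = π_2 · 3/10: π_2/π_1 = (1/6)/(3/10) = 5/9.
From π_2 · 1/4 = π_3 · 3/10: π_3/π_2 = (1/4)/(3/10) = 5/6.
Take π_1 proportional to 1; then unnormalized π = (1, 5/9, 25/54). Normalize by dividing by the sum 109/54:
  π = (54/109, 30/109, 25/109).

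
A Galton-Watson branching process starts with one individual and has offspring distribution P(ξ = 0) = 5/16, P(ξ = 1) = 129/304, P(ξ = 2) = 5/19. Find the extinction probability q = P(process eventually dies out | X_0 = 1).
q = 1

Mean offspring μ = 0·5/16 + 1·129/304 + 2·5/19 = 289/304 ≤ 1. For μ ≤ 1 with offspring not concentrated at 1, the Galton-Watson process goes extinct almost surely, so q = 1.
(Algebraic check: The pgf is f(s) = 5/16 + 129/304·s + 5/19·s². The extinction probability q is the smallest fixed point of f in [0, 1]. Setting s = f(s):
  5/19·s² + (129/304 − 1)·s + 5/16 = 0
  5/19·s² − (5/16 + 5/19)·s + 5/16 = 0
which factors as (s − 1)·(5/19·s − 5/16) = 0, giving roots s = 1 and s = (5/16)/(5/19) = 19/16. Since 19/16 ≥ 1, the smallest root in [0, 1] is s = 1.)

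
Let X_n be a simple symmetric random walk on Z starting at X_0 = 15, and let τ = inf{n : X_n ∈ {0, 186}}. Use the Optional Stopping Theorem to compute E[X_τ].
E[X_τ] = 15

X_n is a martingale and τ is a bounded-mean stopping time (indeed τ is finite a.s. with bounded expectation since the walk is in a bounded region). By the OST, E[X_τ] = E[X_0] = 15. Equivalently: E[X_τ] = 186 · P(hit 186 first) + 0 · P(hit 0 first) = 186 · (15/186) = 15.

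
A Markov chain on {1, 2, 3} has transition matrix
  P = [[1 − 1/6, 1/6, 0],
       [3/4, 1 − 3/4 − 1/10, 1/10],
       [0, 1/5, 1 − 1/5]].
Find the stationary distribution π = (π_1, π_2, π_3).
π = (3/4, 1/6, 1/12)

This is a birth-death chain on three states, which satisfies detailed balance: π_1 · P_{12} = π_2 · P_{21} and π_2 · P_{23} = π_3 · P_{32}.
From π_1 · 1/6 = π_2 · 3/4: π_2/π_1 = (1/6)/(3/4) = 2/9.
From π_2 · 1/10 = π_3 · 1/5: π_3/π_2 = (1/10)/(1/5) = 1/2.
Take π_1 proportional to 1; then unnormalized π = (1, 2/9, 1/9). Normalize by dividing by the sum 4/3:
  π = (3/4, 1/6, 1/12).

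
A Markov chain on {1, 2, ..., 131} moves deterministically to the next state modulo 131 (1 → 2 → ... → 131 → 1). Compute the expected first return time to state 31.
E[T_31 | X_0 = 31] = 131

The chain cycles deterministically, so starting at state 31 it returns in exactly 131 steps. Equivalently, the stationary distribution is uniform π_j = 1/131 for every state j, so by Kac's formula E[T_31] = 1/π_31 = 131.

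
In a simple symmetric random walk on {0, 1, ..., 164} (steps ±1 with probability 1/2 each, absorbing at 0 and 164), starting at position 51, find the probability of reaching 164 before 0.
P(hit 164 before 0) = 51/164

Let u_k = P(hit 164 before 0 | start at k). Then u_0 = 0, u_164 = 1, and u_k = u_{k-1}/2 + u_{k+1}/2 for 1 ≤ k ≤ 163. This harmonic recurrence is solved by u_k = k/164, giving u_51 = 51/164.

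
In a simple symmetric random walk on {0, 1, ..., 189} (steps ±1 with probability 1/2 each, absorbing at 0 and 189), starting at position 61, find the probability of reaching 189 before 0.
P(hit 189 before 0) = 61/189

Let u_k = P(hit 189 before 0 | start at k). Then u_0 = 0, u_189 = 1, and u_k = u_{k-1}/2 + u_{k+1}/2 for 1 ≤ k ≤ 188. This harmonic recurrence is solved by u_k = k/189, giving u_61 = 61/189.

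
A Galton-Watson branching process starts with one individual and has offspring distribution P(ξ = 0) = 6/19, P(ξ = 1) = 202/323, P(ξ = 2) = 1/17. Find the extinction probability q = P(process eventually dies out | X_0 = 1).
q = 1

Mean offspring μ = 0·6/19 + 1·202/323 + 2·1/17 = 240/323 ≤ 1. For μ ≤ 1 with offspring not concentrated at 1, the Galton-Watson process goes extinct almost surely, so q = 1.
(Algebraic check: The pgf is f(s) = 6/19 + 202/323·s + 1/17·s². The extinction probability q is the smallest fixed point of f in [0, 1]. Setting s = f(s):
  1/17·s² + (202/323 − 1)·s + 6/19 = 0
  1/17·s² − (6/19 + 1/17)·s + 6/19 = 0
which factors as (s − 1)·(1/17·s − 6/19) = 0, giving roots s = 1 and s = (6/19)/(1/17) = 102/19. Since 102/19 ≥ 1, the smallest root in [0, 1] is s = 1.)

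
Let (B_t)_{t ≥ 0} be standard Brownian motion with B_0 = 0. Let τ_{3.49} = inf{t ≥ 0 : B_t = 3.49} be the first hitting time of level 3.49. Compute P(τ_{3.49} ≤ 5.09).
P(τ_{3.49} ≤ 5.09) = 2(1 − Φ(3.49/√5.09)) = 2(1 − Φ(1.5469)) ≈ 0.1219

By the reflection principle for standard BM, P(τ_b ≤ t) = 2 · P(B_t ≥ b). Since B_t ~ N(0, t), P(B_t ≥ 3.49) = 1 − Φ(3.49/√t) = 1 − Φ(3.49/√5.09) = 1 − Φ(1.5469) ≈ 0.06094. Doubling: P(τ_{3.49} ≤ 5.09) ≈ 2 · 0.06094 = 0.12188 ≈ 0.1219.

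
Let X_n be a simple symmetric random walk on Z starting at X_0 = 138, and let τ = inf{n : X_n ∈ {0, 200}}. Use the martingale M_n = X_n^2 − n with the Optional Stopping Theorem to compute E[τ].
E[τ] = 8556

M_n = X_n^2 − n is a martingale (since E[X_{n+1}^2 | F_n] = X_n^2 + 1). By OST (τ has finite mean in a bounded region), E[M_τ] = E[M_0] = X_0^2 − 0 = 138^2 = 19044. Also E[M_τ] = E[X_τ^2] − E[τ]. The walk exits at 0 or 200, with P(hit 200 first) = 138/200, so E[X_τ^2] = 200^2 · 138/200 + 0 = 27600. Thus E[τ] = E[X_τ^2] − E[M_τ] = 27600 − 19044 = 8556 = 138(200 − 138) = 8556.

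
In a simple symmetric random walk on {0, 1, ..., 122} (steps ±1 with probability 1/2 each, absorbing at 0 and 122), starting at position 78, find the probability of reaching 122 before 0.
P(hit 122 before 0) = 78/122 = 39/61

Let u_k = P(hit 122 before 0 | start at k). Then u_0 = 0, u_122 = 1, and u_k = u_{k-1}/2 + u_{k+1}/2 for 1 ≤ k ≤ 121. This harmonic recurrence is solved by u_k = k/122, giving u_78 = 78/122 = 39/61.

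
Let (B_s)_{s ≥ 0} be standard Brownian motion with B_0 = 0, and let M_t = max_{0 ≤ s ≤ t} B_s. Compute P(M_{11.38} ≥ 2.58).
P(M_{11.38} ≥ 2.58) = 2·P(B_{11.38} ≥ 2.58) = 2(1 − Φ(2.58/√11.38)) ≈ 0.4444

By the reflection principle for Brownian motion, P(M_t ≥ a) = 2 · P(B_t ≥ a) for a ≥ 0. Since B_t ~ N(0, t), P(B_t ≥ 2.58) = 1 − Φ(2.58/√t) = 1 − Φ(2.58/√11.38) = 1 − Φ(0.7648). So
  P(M_{11.38} ≥ 2.58) = 2(1 − Φ(0.7648)) ≈ 0.4444.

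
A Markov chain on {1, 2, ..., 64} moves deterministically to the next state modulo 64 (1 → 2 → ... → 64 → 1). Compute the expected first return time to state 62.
E[T_62 | X_0 = 62] = 64

The chain cycles deterministically, so starting at state 62 it returns in exactly 64 steps. Equivalently, the stationary distribution is uniform π_j = 1/64 for every state j, so by Kac's formula E[T_62] = 1/π_62 = 64.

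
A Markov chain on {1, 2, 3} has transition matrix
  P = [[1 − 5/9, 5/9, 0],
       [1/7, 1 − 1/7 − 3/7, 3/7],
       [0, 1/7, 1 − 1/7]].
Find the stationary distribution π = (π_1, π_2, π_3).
π = (9/149, 35/149, 105/149)

This is a birth-death chain on three states, which satisfies detailed balance: π_1 · P_{12} = π_2 · P_{21} and π_2 · P_{23} = π_3 · P_{32}.
From π_1 · 5/9 = π_2 · 1/7: π_2/π_1 = (5/9)/(1/7) = 35/9.
From π_2 · 3/7 = π_3 · 1/7: π_3/π_2 = (3/7)/(1/7) = 3.
Take π_1 proportional to 1; then unnormalized π = (1, 35/9, 35/3). Normalize by dividing by the sum 149/9:
  π = (9/149, 35/149, 105/149).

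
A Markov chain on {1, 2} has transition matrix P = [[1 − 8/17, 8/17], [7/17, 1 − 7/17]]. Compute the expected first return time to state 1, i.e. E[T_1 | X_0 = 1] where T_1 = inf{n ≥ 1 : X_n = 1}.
E[T_1 | X_0 = 1] = 1/π_1 = 15/7

For an irreducible recurrent Markov chain with stationary distribution π, E[T_i | X_0 = i] = 1/π_i (Kac's formula). Here π_1 = (7/17)/(8/17 + 7/17) = (7/17)/(15/17) = 7/15, so E[T_1 | X_0 = 1] = 1/π_1 = (8/17 + 7/17)/(7/17) = (15/17)/(7/17) = 15/7.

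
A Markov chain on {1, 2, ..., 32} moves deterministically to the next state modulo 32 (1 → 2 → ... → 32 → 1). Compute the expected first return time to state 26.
E[T_26 | X_0 = 26] = 32

The chain cycles deterministically, so starting at state 26 it returns in exactly 32 steps. Equivalently, the stationary distribution is uniform π_j = 1/32 for every state j, so by Kac's formula E[T_26] = 1/π_26 = 32.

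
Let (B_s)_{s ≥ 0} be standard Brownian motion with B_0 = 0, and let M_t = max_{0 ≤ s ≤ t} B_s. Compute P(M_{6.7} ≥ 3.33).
P(M_{6.7} ≥ 3.33) = 2·P(B_{6.7} ≥ 3.33) = 2(1 − Φ(3.33/√6.7)) ≈ 0.1983

By the reflection principle for Brownian motion, P(M_t ≥ a) = 2 · P(B_t ≥ a) for a ≥ 0. Since B_t ~ N(0, t), P(B_t ≥ 3.33) = 1 − Φ(3.33/√t) = 1 − Φ(3.33/√6.7) = 1 − Φ(1.2865). So
  P(M_{6.7} ≥ 3.33) = 2(1 − Φ(1.2865)) ≈ 0.1983.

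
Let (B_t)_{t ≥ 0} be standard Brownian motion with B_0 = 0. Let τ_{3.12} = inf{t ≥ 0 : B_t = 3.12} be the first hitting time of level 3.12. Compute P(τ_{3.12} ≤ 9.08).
P(τ_{3.12} ≤ 9.08) = 2(1 − Φ(3.12/√9.08)) = 2(1 − Φ(1.0354)) ≈ 0.3005

By the reflection principle for standard BM, P(τ_b ≤ t) = 2 · P(B_t ≥ b). Since B_t ~ N(0, t), P(B_t ≥ 3.12) = 1 − Φ(3.12/√t) = 1 − Φ(3.12/√9.08) = 1 − Φ(1.0354) ≈ 0.15024. Doubling: P(τ_{3.12} ≤ 9.08) ≈ 2 · 0.15024 = 0.30048 ≈ 0.3005.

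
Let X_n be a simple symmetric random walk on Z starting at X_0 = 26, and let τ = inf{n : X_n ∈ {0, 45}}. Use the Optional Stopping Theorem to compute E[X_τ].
E[X_τ] = 26

X_n is a martingale and τ is a bounded-mean stopping time (indeed τ is finite a.s. with bounded expectation since the walk is in a bounded region). By the OST, E[X_τ] = E[X_0] = 26. Equivalently: E[X_τ] = 45 · P(hit 45 first) + 0 · P(hit 0 first) = 45 · (26/45) = 26.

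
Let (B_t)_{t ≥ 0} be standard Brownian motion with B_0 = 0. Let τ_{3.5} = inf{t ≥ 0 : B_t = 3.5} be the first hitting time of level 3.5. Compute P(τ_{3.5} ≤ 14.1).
P(τ_{3.5} ≤ 14.1) = 2(1 − Φ(3.5/√14.1)) = 2(1 − Φ(0.9321)) ≈ 0.3513

By the reflection principle for standard BM, P(τ_b ≤ t) = 2 · P(B_t ≥ b). Since B_t ~ N(0, t), P(B_t ≥ 3.5) = 1 − Φ(3.5/√t) = 1 − Φ(3.5/√14.1) = 1 − Φ(0.9321) ≈ 0.17564. Doubling: P(τ_{3.5} ≤ 14.1) ≈ 2 · 0.17564 = 0.35128 ≈ 0.3513.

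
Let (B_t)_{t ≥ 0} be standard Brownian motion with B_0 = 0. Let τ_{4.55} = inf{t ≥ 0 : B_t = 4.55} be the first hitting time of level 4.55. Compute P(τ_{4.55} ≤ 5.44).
P(τ_{4.55} ≤ 5.44) = 2(1 − Φ(4.55/√5.44)) = 2(1 − Φ(1.9508)) ≈ 0.0511

By the reflection principle for standard BM, P(τ_b ≤ t) = 2 · P(B_t ≥ b). Since B_t ~ N(0, t), P(B_t ≥ 4.55) = 1 − Φ(4.55/√t) = 1 − Φ(4.55/√5.44) = 1 − Φ(1.9508) ≈ 0.02554. Doubling: P(τ_{4.55} ≤ 5.44) ≈ 2 · 0.02554 = 0.05108 ≈ 0.0511.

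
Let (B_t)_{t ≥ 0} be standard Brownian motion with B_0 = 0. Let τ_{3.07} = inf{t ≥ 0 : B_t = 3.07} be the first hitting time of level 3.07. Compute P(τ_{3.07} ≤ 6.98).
P(τ_{3.07} ≤ 6.98) = 2(1 − Φ(3.07/√6.98)) = 2(1 − Φ(1.1620)) ≈ 0.2452

By the reflection principle for standard BM, P(τ_b ≤ t) = 2 · P(B_t ≥ b). Since B_t ~ N(0, t), P(B_t ≥ 3.07) = 1 − Φ(3.07/√t) = 1 − Φ(3.07/√6.98) = 1 − Φ(1.1620) ≈ 0.12262. Doubling: P(τ_{3.07} ≤ 6.98) ≈ 2 · 0.12262 = 0.24524 ≈ 0.2452.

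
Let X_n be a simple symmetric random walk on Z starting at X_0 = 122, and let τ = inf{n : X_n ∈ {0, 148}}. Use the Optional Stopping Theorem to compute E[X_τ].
E[X_τ] = 122

X_n is a martingale and τ is a bounded-mean stopping time (indeed τ is finite a.s. with bounded expectation since the walk is in a bounded region). By the OST, E[X_τ] = E[X_0] = 122. Equivalently: E[X_τ] = 148 · P(hit 148 first) + 0 · P(hit 0 first) = 148 · (122/148) = 122.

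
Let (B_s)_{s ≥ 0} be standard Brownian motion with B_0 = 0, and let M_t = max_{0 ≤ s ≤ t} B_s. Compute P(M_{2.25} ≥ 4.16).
P(M_{2.25} ≥ 4.16) = 2·P(B_{2.25} ≥ 4.16) = 2(1 − Φ(4.16/√2.25)) ≈ 0.0055

By the reflection principle for Brownian motion, P(M_t ≥ a) = 2 · P(B_t ≥ a) for a ≥ 0. Since B_t ~ N(0, t), P(B_t ≥ 4.16) = 1 − Φ(4.16/√t) = 1 − Φ(4.16/√2.25) = 1 − Φ(2.7733). So
  P(M_{2.25} ≥ 4.16) = 2(1 − Φ(2.7733)) ≈ 0.0055.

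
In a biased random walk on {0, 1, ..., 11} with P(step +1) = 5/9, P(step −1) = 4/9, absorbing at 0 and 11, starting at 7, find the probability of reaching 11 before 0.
P(hit 11 before 0) = (1 − (4/5)^7) / (1 − (4/5)^11) = 38588125/44633821

Let u_k denote P(reach 11 before 0 | start at k). Boundary: u_0 = 0, u_11 = 1. Recurrence: u_k = 5/9·u_{k+1} + 4/9·u_{k-1} for 1 ≤ k ≤ 10. Try u_k = A + B·r^k with r = q/p = (4/9)/(5/9) = 4/5. Substitution satisfies the recurrence; boundary conditions give:
  u_k = (1 − r^k) / (1 − r^N) = (1 − (4/5)^7) / (1 − (4/5)^11) = 38588125/44633821.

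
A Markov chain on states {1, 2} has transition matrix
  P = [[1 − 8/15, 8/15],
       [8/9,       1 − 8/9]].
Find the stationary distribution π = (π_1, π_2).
π_1 = 5/8, π_2 = 3/8

Solve πP = π with π_1 + π_2 = 1. From πP = π: π_1 · (1 − 8/15) + π_2 · 8/9 = π_1 ⇒ π_2 · 8/9 = π_1 · 8/15 ⇒ π_2/π_1 = (8/15)/(8/9) = 3/5. Together with π_1 + π_2 = 1:
  π_1 = (8/9)/(8/15 + 8/9) = (8/9)/(64/45) = 5/8,
  π_2 = (8/15)/(8/15 + 8/9) = (8/15)/(64/45) = 3/8.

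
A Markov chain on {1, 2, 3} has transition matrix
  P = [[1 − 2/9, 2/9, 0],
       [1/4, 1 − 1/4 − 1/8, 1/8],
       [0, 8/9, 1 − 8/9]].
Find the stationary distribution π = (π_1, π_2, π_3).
π = (72/145, 64/145, 9/145)

This is a birth-death chain on three states, which satisfies detailed balance: π_1 · P_{12} = π_2 · P_{21} and π_2 · P_{23} = π_3 · P_{32}.
From π_1 · 2/9 = π_2 · 1/4: π_2/π_1 = (2/9)/(1/4) = 8/9.
From π_2 · 1/8 = π_3 · 8/9: π_3/π_2 = (1/8)/(8/9) = 9/64.
Take π_1 proportional to 1; then unnormalized π = (1, 8/9, 1/8). Normalize by dividing by the sum 145/72:
  π = (72/145, 64/145, 9/145).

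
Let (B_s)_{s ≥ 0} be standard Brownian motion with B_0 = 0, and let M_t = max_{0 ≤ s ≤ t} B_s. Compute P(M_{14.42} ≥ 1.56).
P(M_{14.42} ≥ 1.56) = 2·P(B_{14.42} ≥ 1.56) = 2(1 − Φ(1.56/√14.42)) ≈ 0.6812

By the reflection principle for Brownian motion, P(M_t ≥ a) = 2 · P(B_t ≥ a) for a ≥ 0. Since B_t ~ N(0, t), P(B_t ≥ 1.56) = 1 − Φ(1.56/√t) = 1 − Φ(1.56/√14.42) = 1 − Φ(0.4108). So
  P(M_{14.42} ≥ 1.56) = 2(1 − Φ(0.4108)) ≈ 0.6812.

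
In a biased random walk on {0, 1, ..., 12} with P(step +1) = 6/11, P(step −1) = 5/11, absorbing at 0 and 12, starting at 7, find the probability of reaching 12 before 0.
P(hit 12 before 0) = (1 − (5/6)^7) / (1 − (5/6)^12) = 1569282336/1932641711

Let u_k denote P(reach 12 before 0 | start at k). Boundary: u_0 = 0, u_12 = 1. Recurrence: u_k = 6/11·u_{k+1} + 5/11·u_{k-1} for 1 ≤ k ≤ 11. Try u_k = A + B·r^k with r = q/p = (5/11)/(6/11) = 5/6. Substitution satisfies the recurrence; boundary conditions give:
  u_k = (1 − r^k) / (1 − r^N) = (1 − (5/6)^7) / (1 − (5/6)^12) = 1569282336/1932641711.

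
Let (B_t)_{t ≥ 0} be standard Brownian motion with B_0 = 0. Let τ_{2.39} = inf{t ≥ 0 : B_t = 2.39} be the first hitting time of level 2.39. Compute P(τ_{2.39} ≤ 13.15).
P(τ_{2.39} ≤ 13.15) = 2(1 − Φ(2.39/√13.15)) = 2(1 − Φ(0.6591)) ≈ 0.5098

By the reflection principle for standard BM, P(τ_b ≤ t) = 2 · P(B_t ≥ b). Since B_t ~ N(0, t), P(B_t ≥ 2.39) = 1 − Φ(2.39/√t) = 1 − Φ(2.39/√13.15) = 1 − Φ(0.6591) ≈ 0.25492. Doubling: P(τ_{2.39} ≤ 13.15) ≈ 2 · 0.25492 = 0.50984 ≈ 0.5098.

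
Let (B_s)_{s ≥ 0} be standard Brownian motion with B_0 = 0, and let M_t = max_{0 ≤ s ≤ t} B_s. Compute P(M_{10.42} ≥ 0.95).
P(M_{10.42} ≥ 0.95) = 2·P(B_{10.42} ≥ 0.95) = 2(1 − Φ(0.95/√10.42)) ≈ 0.7685

By the reflection principle for Brownian motion, P(M_t ≥ a) = 2 · P(B_t ≥ a) for a ≥ 0. Since B_t ~ N(0, t), P(B_t ≥ 0.95) = 1 − Φ(0.95/√t) = 1 − Φ(0.95/√10.42) = 1 − Φ(0.2943). So
  P(M_{10.42} ≥ 0.95) = 2(1 − Φ(0.2943)) ≈ 0.7685.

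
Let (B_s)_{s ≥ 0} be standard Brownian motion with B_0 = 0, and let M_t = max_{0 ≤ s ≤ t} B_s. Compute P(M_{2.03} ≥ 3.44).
P(M_{2.03} ≥ 3.44) = 2·P(B_{2.03} ≥ 3.44) = 2(1 − Φ(3.44/√2.03)) ≈ 0.0158

By the reflection principle for Brownian motion, P(M_t ≥ a) = 2 · P(B_t ≥ a) for a ≥ 0. Since B_t ~ N(0, t), P(B_t ≥ 3.44) = 1 − Φ(3.44/√t) = 1 − Φ(3.44/√2.03) = 1 − Φ(2.4144). So
  P(M_{2.03} ≥ 3.44) = 2(1 − Φ(2.4144)) ≈ 0.0158.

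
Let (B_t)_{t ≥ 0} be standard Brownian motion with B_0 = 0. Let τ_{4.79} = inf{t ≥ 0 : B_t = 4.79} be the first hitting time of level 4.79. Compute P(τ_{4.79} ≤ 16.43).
P(τ_{4.79} ≤ 16.43) = 2(1 − Φ(4.79/√16.43)) = 2(1 − Φ(1.1817)) ≈ 0.2373

By the reflection principle for standard BM, P(τ_b ≤ t) = 2 · P(B_t ≥ b). Since B_t ~ N(0, t), P(B_t ≥ 4.79) = 1 − Φ(4.79/√t) = 1 − Φ(4.79/√16.43) = 1 − Φ(1.1817) ≈ 0.11866. Doubling: P(τ_{4.79} ≤ 16.43) ≈ 2 · 0.11866 = 0.23732 ≈ 0.2373.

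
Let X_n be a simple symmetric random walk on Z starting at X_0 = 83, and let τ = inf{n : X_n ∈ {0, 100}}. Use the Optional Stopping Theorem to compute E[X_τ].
E[X_τ] = 83

X_n is a martingale and τ is a bounded-mean stopping time (indeed τ is finite a.s. with bounded expectation since the walk is in a bounded region). By the OST, E[X_τ] = E[X_0] = 83. Equivalently: E[X_τ] = 100 · P(hit 100 first) + 0 · P(hit 0 first) = 100 · (83/100) = 83.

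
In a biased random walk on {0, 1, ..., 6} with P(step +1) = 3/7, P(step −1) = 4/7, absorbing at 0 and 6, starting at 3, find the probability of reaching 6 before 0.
P(hit 6 before 0) = (1 − (4/3)^3) / (1 − (4/3)^6) = 27/91

Let u_k denote P(reach 6 before 0 | start at k). Boundary: u_0 = 0, u_6 = 1. Recurrence: u_k = 3/7·u_{k+1} + 4/7·u_{k-1} for 1 ≤ k ≤ 5. Try u_k = A + B·r^k with r = q/p = (4/7)/(3/7) = 4/3. Substitution satisfies the recurrence; boundary conditions give:
  u_k = (1 − r^k) / (1 − r^N) = (1 − (4/3)^3) / (1 − (4/3)^6) = 27/91.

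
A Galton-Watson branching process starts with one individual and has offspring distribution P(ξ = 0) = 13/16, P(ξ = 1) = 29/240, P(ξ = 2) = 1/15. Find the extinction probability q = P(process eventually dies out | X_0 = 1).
q = 1

Mean offspring μ = 0·13/16 + 1·29/240 + 2·1/15 = 61/240 ≤ 1. For μ ≤ 1 with offspring not concentrated at 1, the Galton-Watson process goes extinct almost surely, so q = 1.
(Algebraic check: The pgf is f(s) = 13/16 + 29/240·s + 1/15·s². The extinction probability q is the smallest fixed point of f in [0, 1]. Setting s = f(s):
  1/15·s² + (29/240 − 1)·s + 13/16 = 0
  1/15·s² − (13/16 + 1/15)·s + 13/16 = 0
which factors as (s − 1)·(1/15·s − 13/16) = 0, giving roots s = 1 and s = (13/16)/(1/15) = 195/16. Since 195/16 ≥ 1, the smallest root in [0, 1] is s = 1.)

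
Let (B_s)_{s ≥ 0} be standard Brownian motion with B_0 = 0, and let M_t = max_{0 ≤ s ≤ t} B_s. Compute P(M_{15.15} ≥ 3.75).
P(M_{15.15} ≥ 3.75) = 2·P(B_{15.15} ≥ 3.75) = 2(1 − Φ(3.75/√15.15)) ≈ 0.3353

By the reflection principle for Brownian motion, P(M_t ≥ a) = 2 · P(B_t ≥ a) for a ≥ 0. Since B_t ~ N(0, t), P(B_t ≥ 3.75) = 1 − Φ(3.75/√t) = 1 − Φ(3.75/√15.15) = 1 − Φ(0.9634). So
  P(M_{15.15} ≥ 3.75) = 2(1 − Φ(0.9634)) ≈ 0.3353.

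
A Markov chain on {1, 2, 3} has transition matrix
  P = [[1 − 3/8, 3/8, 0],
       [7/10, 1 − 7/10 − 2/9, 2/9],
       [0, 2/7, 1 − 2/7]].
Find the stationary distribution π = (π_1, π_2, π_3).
π = (21/41, 45/164, 35/164)

This is a birth-death chain on three states, which satisfies detailed balance: π_1 · P_{12} = π_2 · P_{21} and π_2 · P_{23} = π_3 · P_{32}.
From π_1 · 3/8 = π_2 · 7/10: π_2/π_1 = (3/8)/(7/10) = 15/28.
From π_2 · 2/9 = π_3 · 2/7: π_3/π_2 = (2/9)/(2/7) = 7/9.
Take π_1 proportional to 1; then unnormalized π = (1, 15/28, 5/12). Normalize by dividing by the sum 41/21:
  π = (21/41, 45/164, 35/164).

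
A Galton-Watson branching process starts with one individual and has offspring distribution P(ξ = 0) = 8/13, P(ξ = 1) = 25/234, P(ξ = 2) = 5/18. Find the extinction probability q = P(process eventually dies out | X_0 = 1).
q = 1

Mean offspring μ = 0·8/13 + 1·25/234 + 2·5/18 = 155/234 ≤ 1. For μ ≤ 1 with offspring not concentrated at 1, the Galton-Watson process goes extinct almost surely, so q = 1.
(Algebraic check: The pgf is f(s) = 8/13 + 25/234·s + 5/18·s². The extinction probability q is the smallest fixed point of f in [0, 1]. Setting s = f(s):
  5/18·s² + (25/234 − 1)·s + 8/13 = 0
  5/18·s² − (8/13 + 5/18)·s + 8/13 = 0
which factors as (s − 1)·(5/18·s − 8/13) = 0, giving roots s = 1 and s = (8/13)/(5/18) = 144/65. Since 144/65 ≥ 1, the smallest root in [0, 1] is s = 1.)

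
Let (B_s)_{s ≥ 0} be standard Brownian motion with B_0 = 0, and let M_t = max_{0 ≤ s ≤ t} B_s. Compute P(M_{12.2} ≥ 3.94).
P(M_{12.2} ≥ 3.94) = 2·P(B_{12.2} ≥ 3.94) = 2(1 − Φ(3.94/√12.2)) ≈ 0.2593

By the reflection principle for Brownian motion, P(M_t ≥ a) = 2 · P(B_t ≥ a) for a ≥ 0. Since B_t ~ N(0, t), P(B_t ≥ 3.94) = 1 − Φ(3.94/√t) = 1 − Φ(3.94/√12.2) = 1 − Φ(1.1280). So
  P(M_{12.2} ≥ 3.94) = 2(1 − Φ(1.1280)) ≈ 0.2593.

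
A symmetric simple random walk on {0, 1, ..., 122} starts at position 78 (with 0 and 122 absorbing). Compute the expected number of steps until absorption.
E[τ | X_0 = 78] = 3432

Let v_k = E[τ | X_0 = k]. Boundary: v_0 = v_122 = 0. Recurrence: v_k = 1 + (v_{k-1} + v_{k+1})/2 for 1 ≤ k ≤ 121. The particular solution to v_k − (v_{k-1} + v_{k+1})/2 = 1 is v_k = −k^2. Adding homogeneous solution A + B k and matching boundaries gives v_k = k (122 − k). Substituting k = 78: v_78 = 78 · 44 = 3432.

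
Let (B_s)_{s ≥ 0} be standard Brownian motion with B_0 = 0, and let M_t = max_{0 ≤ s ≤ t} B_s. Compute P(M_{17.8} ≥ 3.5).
P(M_{17.8} ≥ 3.5) = 2·P(B_{17.8} ≥ 3.5) = 2(1 − Φ(3.5/√17.8)) ≈ 0.4068

By the reflection principle for Brownian motion, P(M_t ≥ a) = 2 · P(B_t ≥ a) for a ≥ 0. Since B_t ~ N(0, t), P(B_t ≥ 3.5) = 1 − Φ(3.5/√t) = 1 − Φ(3.5/√17.8) = 1 − Φ(0.8296). So
  P(M_{17.8} ≥ 3.5) = 2(1 − Φ(0.8296)) ≈ 0.4068.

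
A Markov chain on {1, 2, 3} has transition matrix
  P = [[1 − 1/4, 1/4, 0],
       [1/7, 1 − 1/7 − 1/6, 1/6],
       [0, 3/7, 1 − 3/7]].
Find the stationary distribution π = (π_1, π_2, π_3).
π = (72/247, 126/247, 49/247)

This is a birth-death chain on three states, which satisfies detailed balance: π_1 · P_{12} = π_2 · P_{21} and π_2 · P_{23} = π_3 · P_{32}.
From π_1 · 1/4 = π_2 · 1/7: π_2/π_1 = (1/4)/(1/7) = 7/4.
From π_2 · 1/6 = π_3 · 3/7: π_3/π_2 = (1/6)/(3/7) = 7/18.
Take π_1 proportional to 1; then unnormalized π = (1, 7/4, 49/72). Normalize by dividing by the sum 247/72:
  π = (72/247, 126/247, 49/247).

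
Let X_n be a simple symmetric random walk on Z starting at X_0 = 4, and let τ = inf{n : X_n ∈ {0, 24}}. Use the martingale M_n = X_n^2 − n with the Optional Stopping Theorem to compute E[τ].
E[τ] = 80

M_n = X_n^2 − n is a martingale (since E[X_{n+1}^2 | F_n] = X_n^2 + 1). By OST (τ has finite mean in a bounded region), E[M_τ] = E[M_0] = X_0^2 − 0 = 4^2 = 16. Also E[M_τ] = E[X_τ^2] − E[τ]. The walk exits at 0 or 24, with P(hit 24 first) = 4/24, so E[X_τ^2] = 24^2 · 4/24 + 0 = 96. Thus E[τ] = E[X_τ^2] − E[M_τ] = 96 − 16 = 80 = 4(24 − 4) = 80.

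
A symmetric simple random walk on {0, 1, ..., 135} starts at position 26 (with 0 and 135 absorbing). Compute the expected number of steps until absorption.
E[τ | X_0 = 26] = 2834

Let v_k = E[τ | X_0 = k]. Boundary: v_0 = v_135 = 0. Recurrence: v_k = 1 + (v_{k-1} + v_{k+1})/2 for 1 ≤ k ≤ 134. The particular solution to v_k − (v_{k-1} + v_{k+1})/2 = 1 is v_k = −k^2. Adding homogeneous solution A + B k and matching boundaries gives v_k = k (135 − k). Substituting k = 26: v_26 = 26 · 109 = 2834.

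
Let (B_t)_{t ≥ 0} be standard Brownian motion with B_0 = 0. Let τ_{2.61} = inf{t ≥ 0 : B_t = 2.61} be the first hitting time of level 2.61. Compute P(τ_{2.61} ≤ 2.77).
P(τ_{2.61} ≤ 2.77) = 2(1 − Φ(2.61/√2.77)) = 2(1 − Φ(1.5682)) ≈ 0.1168

By the reflection principle for standard BM, P(τ_b ≤ t) = 2 · P(B_t ≥ b). Since B_t ~ N(0, t), P(B_t ≥ 2.61) = 1 − Φ(2.61/√t) = 1 − Φ(2.61/√2.77) = 1 − Φ(1.5682) ≈ 0.05842. Doubling: P(τ_{2.61} ≤ 2.77) ≈ 2 · 0.05842 = 0.11684 ≈ 0.1168.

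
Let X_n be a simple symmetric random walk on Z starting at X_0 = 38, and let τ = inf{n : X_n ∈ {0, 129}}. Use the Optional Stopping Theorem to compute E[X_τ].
E[X_τ] = 38

X_n is a martingale and τ is a bounded-mean stopping time (indeed τ is finite a.s. with bounded expectation since the walk is in a bounded region). By the OST, E[X_τ] = E[X_0] = 38. Equivalently: E[X_τ] = 129 · P(hit 129 first) + 0 · P(hit 0 first) = 129 · (38/129) = 38.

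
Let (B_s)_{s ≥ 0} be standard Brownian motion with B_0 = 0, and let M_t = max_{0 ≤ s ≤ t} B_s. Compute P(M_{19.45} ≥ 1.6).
P(M_{19.45} ≥ 1.6) = 2·P(B_{19.45} ≥ 1.6) = 2(1 − Φ(1.6/√19.45)) ≈ 0.7168

By the reflection principle for Brownian motion, P(M_t ≥ a) = 2 · P(B_t ≥ a) for a ≥ 0. Since B_t ~ N(0, t), P(B_t ≥ 1.6) = 1 − Φ(1.6/√t) = 1 − Φ(1.6/√19.45) = 1 − Φ(0.3628). So
  P(M_{19.45} ≥ 1.6) = 2(1 − Φ(0.3628)) ≈ 0.7168.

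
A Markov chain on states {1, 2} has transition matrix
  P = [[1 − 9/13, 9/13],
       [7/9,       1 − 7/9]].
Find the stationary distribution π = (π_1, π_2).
π_1 = 91/172, π_2 = 81/172

Solve πP = π with π_1 + π_2 = 1. From πP = π: π_1 · (1 − 9/13) + π_2 · 7/9 = π_1 ⇒ π_2 · 7/9 = π_1 · 9/13 ⇒ π_2/π_1 = (9/13)/(7/9) = 81/91. Together with π_1 + π_2 = 1:
  π_1 = (7/9)/(9/13 + 7/9) = (7/9)/(172/117) = 91/172,
  π_2 = (9/13)/(9/13 + 7/9) = (9/13)/(172/117) = 81/172.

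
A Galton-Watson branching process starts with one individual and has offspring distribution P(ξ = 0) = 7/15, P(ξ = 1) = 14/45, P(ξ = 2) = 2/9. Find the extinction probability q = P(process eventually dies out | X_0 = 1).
q = 1

Mean offspring μ = 0·7/15 + 1·14/45 + 2·2/9 = 34/45 ≤ 1. For μ ≤ 1 with offspring not concentrated at 1, the Galton-Watson process goes extinct almost surely, so q = 1.
(Algebraic check: The pgf is f(s) = 7/15 + 14/45·s + 2/9·s². The extinction probability q is the smallest fixed point of f in [0, 1]. Setting s = f(s):
  2/9·s² + (14/45 − 1)·s + 7/15 = 0
  2/9·s² − (7/15 + 2/9)·s + 7/15 = 0
which factors as (s − 1)·(2/9·s − 7/15) = 0, giving roots s = 1 and s = (7/15)/(2/9) = 21/10. Since 21/10 ≥ 1, the smallest root in [0, 1] is s = 1.)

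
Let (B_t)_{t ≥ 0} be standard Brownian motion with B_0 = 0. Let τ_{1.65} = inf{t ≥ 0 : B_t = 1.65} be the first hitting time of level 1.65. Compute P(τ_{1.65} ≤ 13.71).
P(τ_{1.65} ≤ 13.71) = 2(1 − Φ(1.65/√13.71)) = 2(1 − Φ(0.4456)) ≈ 0.6559

By the reflection principle for standard BM, P(τ_b ≤ t) = 2 · P(B_t ≥ b). Since B_t ~ N(0, t), P(B_t ≥ 1.65) = 1 − Φ(1.65/√t) = 1 − Φ(1.65/√13.71) = 1 − Φ(0.4456) ≈ 0.32794. Doubling: P(τ_{1.65} ≤ 13.71) ≈ 2 · 0.32794 = 0.65588 ≈ 0.6559.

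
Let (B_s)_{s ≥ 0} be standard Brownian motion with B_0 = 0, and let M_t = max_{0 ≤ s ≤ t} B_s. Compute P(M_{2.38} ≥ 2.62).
P(M_{2.38} ≥ 2.62) = 2·P(B_{2.38} ≥ 2.62) = 2(1 − Φ(2.62/√2.38)) ≈ 0.0895

By the reflection principle for Brownian motion, P(M_t ≥ a) = 2 · P(B_t ≥ a) for a ≥ 0. Since B_t ~ N(0, t), P(B_t ≥ 2.62) = 1 − Φ(2.62/√t) = 1 − Φ(2.62/√2.38) = 1 − Φ(1.6983). So
  P(M_{2.38} ≥ 2.62) = 2(1 − Φ(1.6983)) ≈ 0.0895.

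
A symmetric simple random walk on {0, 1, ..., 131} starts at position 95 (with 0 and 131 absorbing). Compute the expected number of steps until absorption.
E[τ | X_0 = 95] = 3420

Let v_k = E[τ | X_0 = k]. Boundary: v_0 = v_131 = 0. Recurrence: v_k = 1 + (v_{k-1} + v_{k+1})/2 for 1 ≤ k ≤ 130. The particular solution to v_k − (v_{k-1} + v_{k+1})/2 = 1 is v_k = −k^2. Adding homogeneous solution A + B k and matching boundaries gives v_k = k (131 − k). Substituting k = 95: v_95 = 95 · 36 = 3420.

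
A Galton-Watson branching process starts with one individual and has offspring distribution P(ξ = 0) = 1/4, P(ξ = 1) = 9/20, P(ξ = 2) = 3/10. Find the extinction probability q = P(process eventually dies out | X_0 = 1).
q = 5/6

The pgf is f(s) = 1/4 + 9/20·s + 3/10·s². The extinction probability q is the smallest fixed point of f in [0, 1]. Setting s = f(s):
  3/10·s² + (9/20 − 1)·s + 1/4 = 0
  3/10·s² − (1/4 + 3/10)·s + 1/4 = 0
which factors as (s − 1)·(3/10·s − 1/4) = 0, giving roots s = 1 and s = (1/4)/(3/10) = 5/6.
Mean offspring μ = 9/20 + 2·3/10 = 21/20 > 1 (supercritical), so q < 1. The extinction probability is the smaller root: q = (1/4)/(3/10) = 5/6.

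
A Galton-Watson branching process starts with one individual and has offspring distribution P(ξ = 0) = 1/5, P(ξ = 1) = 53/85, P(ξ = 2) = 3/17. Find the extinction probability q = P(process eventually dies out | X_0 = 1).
q = 1

Mean offspring μ = 0·1/5 + 1·53/85 + 2·3/17 = 83/85 ≤ 1. For μ ≤ 1 with offspring not concentrated at 1, the Galton-Watson process goes extinct almost surely, so q = 1.
(Algebraic check: The pgf is f(s) = 1/5 + 53/85·s + 3/17·s². The extinction probability q is the smallest fixed point of f in [0, 1]. Setting s = f(s):
  3/17·s² + (53/85 − 1)·s + 1/5 = 0
  3/17·s² − (1/5 + 3/17)·s + 1/5 = 0
which factors as (s − 1)·(3/17·s − 1/5) = 0, giving roots s = 1 and s = (1/5)/(3/17) = 17/15. Since 17/15 ≥ 1, the smallest root in [0, 1] is s = 1.)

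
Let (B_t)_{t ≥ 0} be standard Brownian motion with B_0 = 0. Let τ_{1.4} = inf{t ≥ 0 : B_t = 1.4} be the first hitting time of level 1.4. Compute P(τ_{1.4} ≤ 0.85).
P(τ_{1.4} ≤ 0.85) = 2(1 − Φ(1.4/√0.85)) = 2(1 − Φ(1.5185)) ≈ 0.1289

By the reflection principle for standard BM, P(τ_b ≤ t) = 2 · P(B_t ≥ b). Since B_t ~ N(0, t), P(B_t ≥ 1.4) = 1 − Φ(1.4/√t) = 1 − Φ(1.4/√0.85) = 1 − Φ(1.5185) ≈ 0.06444. Doubling: P(τ_{1.4} ≤ 0.85) ≈ 2 · 0.06444 = 0.12888 ≈ 0.1289.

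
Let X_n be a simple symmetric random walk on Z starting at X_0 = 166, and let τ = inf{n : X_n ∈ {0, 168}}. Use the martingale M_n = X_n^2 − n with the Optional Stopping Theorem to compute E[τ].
E[τ] = 332

M_n = X_n^2 − n is a martingale (since E[X_{n+1}^2 | F_n] = X_n^2 + 1). By OST (τ has finite mean in a bounded region), E[M_τ] = E[M_0] = X_0^2 − 0 = 166^2 = 27556. Also E[M_τ] = E[X_τ^2] − E[τ]. The walk exits at 0 or 168, with P(hit 168 first) = 166/168, so E[X_τ^2] = 168^2 · 166/168 + 0 = 27888. Thus E[τ] = E[X_τ^2] − E[M_τ] = 27888 − 27556 = 332 = 166(168 − 166) = 332.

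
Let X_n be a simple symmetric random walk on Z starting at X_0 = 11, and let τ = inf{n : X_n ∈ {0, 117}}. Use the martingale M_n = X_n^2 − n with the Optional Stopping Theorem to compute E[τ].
E[τ] = 1166

M_n = X_n^2 − n is a martingale (since E[X_{n+1}^2 | F_n] = X_n^2 + 1). By OST (τ has finite mean in a bounded region), E[M_τ] = E[M_0] = X_0^2 − 0 = 11^2 = 121. Also E[M_τ] = E[X_τ^2] − E[τ]. The walk exits at 0 or 117, with P(hit 117 first) = 11/117, so E[X_τ^2] = 117^2 · 11/117 + 0 = 1287. Thus E[τ] = E[X_τ^2] − E[M_τ] = 1287 − 121 = 1166 = 11(117 − 11) = 1166.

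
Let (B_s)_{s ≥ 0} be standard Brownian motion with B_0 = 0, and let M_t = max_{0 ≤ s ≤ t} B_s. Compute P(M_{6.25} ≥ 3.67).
P(M_{6.25} ≥ 3.67) = 2·P(B_{6.25} ≥ 3.67) = 2(1 − Φ(3.67/√6.25)) ≈ 0.1421

By the reflection principle for Brownian motion, P(M_t ≥ a) = 2 · P(B_t ≥ a) for a ≥ 0. Since B_t ~ N(0, t), P(B_t ≥ 3.67) = 1 − Φ(3.67/√t) = 1 − Φ(3.67/√6.25) = 1 − Φ(1.4680). So
  P(M_{6.25} ≥ 3.67) = 2(1 − Φ(1.4680)) ≈ 0.1421.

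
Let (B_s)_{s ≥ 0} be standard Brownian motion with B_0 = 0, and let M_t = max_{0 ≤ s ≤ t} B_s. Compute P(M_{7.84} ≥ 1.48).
P(M_{7.84} ≥ 1.48) = 2·P(B_{7.84} ≥ 1.48) = 2(1 − Φ(1.48/√7.84)) ≈ 0.5971

By the reflection principle for Brownian motion, P(M_t ≥ a) = 2 · P(B_t ≥ a) for a ≥ 0. Since B_t ~ N(0, t), P(B_t ≥ 1.48) = 1 − Φ(1.48/√t) = 1 − Φ(1.48/√7.84) = 1 − Φ(0.5286). So
  P(M_{7.84} ≥ 1.48) = 2(1 − Φ(0.5286)) ≈ 0.5971.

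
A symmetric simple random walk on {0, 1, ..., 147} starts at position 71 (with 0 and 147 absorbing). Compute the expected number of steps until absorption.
E[τ | X_0 = 71] = 5396

Let v_k = E[τ | X_0 = k]. Boundary: v_0 = v_147 = 0. Recurrence: v_k = 1 + (v_{k-1} + v_{k+1})/2 for 1 ≤ k ≤ 146. The particular solution to v_k − (v_{k-1} + v_{k+1})/2 = 1 is v_k = −k^2. Adding homogeneous solution A + B k and matching boundaries gives v_k = k (147 − k). Substituting k = 71: v_71 = 71 · 76 = 5396.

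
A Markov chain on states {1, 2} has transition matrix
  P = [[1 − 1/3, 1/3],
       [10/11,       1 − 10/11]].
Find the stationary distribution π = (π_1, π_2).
π_1 = 30/41, π_2 = 11/41

Solve πP = π with π_1 + π_2 = 1. From πP = π: π_1 · (1 − 1/3) + π_2 · 10/11 = π_1 ⇒ π_2 · 10/11 = π_1 · 1/3 ⇒ π_2/π_1 = (1/3)/(10/11) = 11/30. Together with π_1 + π_2 = 1:
  π_1 = (10/11)/(1/3 + 10/11) = (10/11)/(41/33) = 30/41,
  π_2 = (1/3)/(1/3 + 10/11) = (1/3)/(41/33) = 11/41.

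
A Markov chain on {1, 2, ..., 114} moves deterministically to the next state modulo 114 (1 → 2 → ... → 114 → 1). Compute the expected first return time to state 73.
E[T_73 | X_0 = 73] = 114

The chain cycles deterministically, so starting at state 73 it returns in exactly 114 steps. Equivalently, the stationary distribution is uniform π_j = 1/114 for every state j, so by Kac's formula E[T_73] = 1/π_73 = 114.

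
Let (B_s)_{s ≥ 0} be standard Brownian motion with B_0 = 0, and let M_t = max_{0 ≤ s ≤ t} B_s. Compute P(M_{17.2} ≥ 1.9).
P(M_{17.2} ≥ 1.9) = 2·P(B_{17.2} ≥ 1.9) = 2(1 − Φ(1.9/√17.2)) ≈ 0.6469

By the reflection principle for Brownian motion, P(M_t ≥ a) = 2 · P(B_t ≥ a) for a ≥ 0. Since B_t ~ N(0, t), P(B_t ≥ 1.9) = 1 − Φ(1.9/√t) = 1 − Φ(1.9/√17.2) = 1 − Φ(0.4581). So
  P(M_{17.2} ≥ 1.9) = 2(1 − Φ(0.4581)) ≈ 0.6469.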